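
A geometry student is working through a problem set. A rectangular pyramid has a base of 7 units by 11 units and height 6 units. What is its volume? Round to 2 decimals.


Shape: rectangular pyramid
Base: 7 units x 11 units, Height h = 6 units
Formula: V = (1/3) * base_area * h
base_area = 7 * 11 = 77
base_area * h = 77 * 6 = 462
V = 462 / 3
V = 154
154 units^3


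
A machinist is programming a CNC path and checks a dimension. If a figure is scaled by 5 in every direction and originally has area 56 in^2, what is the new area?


Linear scale factor k = 5
Original area = 56 in^2
Rule: under a linear scaling by k, areas scale by k^2.
k^2 = 5^2 = 25
New area = 56 * 25
New area = 1400
1400 in^2


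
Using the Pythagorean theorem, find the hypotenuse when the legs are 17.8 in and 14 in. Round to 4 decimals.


Shape: right triangle
Legs a = 17.8 in, b = 14 in
Formula: c = sqrt(a^2 + b^2)
a^2 = 316.84, b^2 = 196
a^2 + b^2 = 512.84
c = sqrt(512.84)
c = 22.646
22.646 in


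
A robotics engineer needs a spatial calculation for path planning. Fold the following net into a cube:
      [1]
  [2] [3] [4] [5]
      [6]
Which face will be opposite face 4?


Net: cross layout. Take square 3 as the base (bottom).
Fold the four squares in the horizontal row up around 3: 2 -> left, 4 -> right, 5 wraps to the top.
Fold 1 and 6 up from 3: 1 -> back, 6 -> front.
Opposite pairs are therefore: (1, 6), (2, 4), (3, 5).
Face 4 is opposite face 2.
face 2


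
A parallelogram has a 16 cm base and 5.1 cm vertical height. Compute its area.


Shape: parallelogram
Base b = 16 cm, Height h = 5.1 cm
Formula: A = b * h
A = 16 * 5.1
A = 81.6
81.6 cm^2


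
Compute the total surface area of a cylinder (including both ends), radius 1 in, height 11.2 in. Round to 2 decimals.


Shape: closed cylinder
Radius r = 1 in, Height h = 11.2 in
Formula: SA = 2*pi*r^2 + 2*pi*r*h = 2*pi*r*(r + h)
r + h = 12.2
2 * r * (r + h) = 2 * 1 * 12.2 = 24.4
SA = 24.4 * pi
SA = 76.65
76.65 in^2


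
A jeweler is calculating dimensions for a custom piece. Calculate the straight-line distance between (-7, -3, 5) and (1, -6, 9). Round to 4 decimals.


3D distance between two points
P1 = (-7, -3, 5), P2 = (1, -6, 9)
Formula: d = sqrt((x2-x1)^2 + (y2-y1)^2 + (z2-z1)^2)
dx = 1 - -7 = 8
dy = -6 - -3 = -3
dz = 9 - 5 = 4
dx^2 + dy^2 + dz^2 = 64 + 9 + 16 = 89
d = sqrt(89)
d = 9.434
9.434 units


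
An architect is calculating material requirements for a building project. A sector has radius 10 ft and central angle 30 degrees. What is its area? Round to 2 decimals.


Shape: circular sector
Radius r = 10 ft, Angle = 30 degrees
Formula: A = (angle/360) * pi * r^2
r^2 = 100
Fraction of circle = 30/360
A = (30/360) * pi * 100
A = 8.333333 * pi
A = 26.18
26.18 ft^2


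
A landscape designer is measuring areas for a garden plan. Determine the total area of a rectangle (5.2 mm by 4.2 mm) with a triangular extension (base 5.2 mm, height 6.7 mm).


Composite shape: rectangle + triangle
Rectangle area = 5.2 * 4.2 = 21.84
Triangle area = 0.5 * 5.2 * 6.7 = 17.42
Total = 21.84 + 17.42
Total = 39.26
39.26 mm^2


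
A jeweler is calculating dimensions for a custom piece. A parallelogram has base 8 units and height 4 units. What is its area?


Shape: parallelogram
Base b = 8 units, Height h = 4 units
Formula: A = b * h
A = 8 * 4
A = 32
32 units^2


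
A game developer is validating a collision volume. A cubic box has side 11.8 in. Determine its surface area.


Shape: cube
Side s = 11.8 in
A cube has 6 square faces.
Formula: SA = 6 * s^2
s^2 = 139.24
SA = 6 * 139.24
SA = 835.44
835.44 in^2


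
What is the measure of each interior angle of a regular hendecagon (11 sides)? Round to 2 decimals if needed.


Shape: regular hendecagon (11 sides)
Formula: interior angle = (n - 2) * 180 / n
(n - 2) = 9
(n - 2) * 180 = 1620
angle = 1620 / 11
angle = 147.27
147.27 degrees


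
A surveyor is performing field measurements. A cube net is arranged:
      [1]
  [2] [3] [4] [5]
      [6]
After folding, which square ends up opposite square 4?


Net: cross layout. Take square 3 as the base (bottom).
Fold the four squares in the horizontal row up around 3: 2 -> left, 4 -> right, 5 wraps to the top.
Fold 1 and 6 up from 3: 1 -> back, 6 -> front.
Opposite pairs are therefore: (1, 6), (2, 4), (3, 5).
Face 4 is opposite face 2.
face 2


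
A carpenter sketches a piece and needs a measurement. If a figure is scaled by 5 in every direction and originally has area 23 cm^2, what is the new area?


Linear scale factor k = 5
Original area = 23 cm^2
Rule: under a linear scaling by k, areas scale by k^2.
k^2 = 5^2 = 25
New area = 23 * 25
New area = 575
575 cm^2


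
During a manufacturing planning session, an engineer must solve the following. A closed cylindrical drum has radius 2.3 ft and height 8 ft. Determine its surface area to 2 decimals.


Shape: closed cylinder
Radius r = 2.3 ft, Height h = 8 ft
Formula: SA = 2*pi*r^2 + 2*pi*r*h = 2*pi*r*(r + h)
r + h = 10.3
2 * r * (r + h) = 2 * 2.3 * 10.3 = 47.38
SA = 47.38 * pi
SA = 148.85
148.85 ft^2


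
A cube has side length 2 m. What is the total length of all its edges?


Shape: cube
Side s = 2 m
A cube has 12 edges, all equal.
Formula: total edge length = 12 * s
Total = 12 * 2
Total = 24
24 m


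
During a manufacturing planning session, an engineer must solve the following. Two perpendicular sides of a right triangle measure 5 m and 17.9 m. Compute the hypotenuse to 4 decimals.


Shape: right triangle
Legs a = 5 m, b = 17.9 m
Formula: c = sqrt(a^2 + b^2)
a^2 = 25, b^2 = 320.41
a^2 + b^2 = 345.41
c = sqrt(345.41)
c = 18.5852
18.5852 m


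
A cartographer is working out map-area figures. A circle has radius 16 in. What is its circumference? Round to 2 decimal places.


Shape: circle
Radius r = 16 in
Formula: C = 2 * pi * r
C = 2 * pi * 16
C = 32 * pi
C = 100.53
100.53 in


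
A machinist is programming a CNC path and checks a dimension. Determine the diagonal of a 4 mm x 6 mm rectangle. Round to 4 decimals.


Shape: rectangle (diagonal via Pythagoras)
Sides: 4 mm and 6 mm
Formula: d = sqrt(l^2 + w^2)
l^2 = 16, w^2 = 36
l^2 + w^2 = 52
d = sqrt(52)
d = 7.2111
7.2111 mm


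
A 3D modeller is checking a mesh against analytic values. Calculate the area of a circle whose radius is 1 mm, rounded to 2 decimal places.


Shape: circle
Radius r = 1 mm
Formula: A = pi * r^2
r^2 = 1^2 = 1
A = pi * 1
A = 3.14
3.14 mm^2


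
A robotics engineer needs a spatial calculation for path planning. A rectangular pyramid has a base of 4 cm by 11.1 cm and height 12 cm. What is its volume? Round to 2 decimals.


Shape: rectangular pyramid
Base: 4 cm x 11.1 cm, Height h = 12 cm
Formula: V = (1/3) * base_area * h
base_area = 4 * 11.1 = 44.4
base_area * h = 44.4 * 12 = 532.8
V = 532.8 / 3
V = 177.6
177.6 cm^3


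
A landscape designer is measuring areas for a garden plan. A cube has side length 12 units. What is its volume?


Shape: cube
Side s = 12 units
Formula: V = s^3
V = 12 * 12 * 12
V = 144 * 12
V = 1728
1728 units^3


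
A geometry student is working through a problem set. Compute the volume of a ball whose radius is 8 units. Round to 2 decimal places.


Shape: sphere
Radius r = 8 units
Formula: V = (4/3) * pi * r^3
r^3 = 512
(4/3) * 512 = 682.666667
V = 682.666667 * pi
V = 2144.66
2144.66 units^3


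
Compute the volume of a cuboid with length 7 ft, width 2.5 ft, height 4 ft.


Shape: rectangular prism
l = 7 ft, w = 2.5 ft, h = 4 ft
Formula: V = l * w * h
V = 7 * 2.5 * 4
V = 17.5 * 4
V = 70
70 ft^3


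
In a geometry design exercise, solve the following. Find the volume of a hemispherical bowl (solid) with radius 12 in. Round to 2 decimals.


Shape: hemisphere (half of a sphere)
Radius r = 12 in
Formula: V = (1/2) * (4/3) * pi * r^3 = (2/3) * pi * r^3
r^3 = 1728
(2/3) * 1728 = 1152
V = 1152 * pi
V = 3619.11
3619.11 in^3


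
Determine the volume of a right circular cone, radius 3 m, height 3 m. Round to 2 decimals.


Shape: cone
Radius r = 3 m, Height h = 3 m
Formula: V = (1/3) * pi * r^2 * h
r^2 = 9
pi * r^2 * h = pi * 9 * 3 = 27 * pi
V = 27 * pi / 3
V = 28.27
28.27 m^3


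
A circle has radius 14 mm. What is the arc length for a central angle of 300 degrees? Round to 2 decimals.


Shape: circular arc
Radius r = 14 mm, Angle = 300 degrees
Formula: L = (angle/360) * 2 * pi * r
2 * pi * r = 28 * pi
L = (300/360) * 28 * pi
L = 23.333333 * pi
L = 73.3
73.3 mm


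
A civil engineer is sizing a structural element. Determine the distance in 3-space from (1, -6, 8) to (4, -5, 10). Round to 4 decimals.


3D distance between two points
P1 = (1, -6, 8), P2 = (4, -5, 10)
Formula: d = sqrt((x2-x1)^2 + (y2-y1)^2 + (z2-z1)^2)
dx = 4 - 1 = 3
dy = -5 - -6 = 1
dz = 10 - 8 = 2
dx^2 + dy^2 + dz^2 = 9 + 1 + 4 = 14
d = sqrt(14)
d = 3.7417
3.7417 units


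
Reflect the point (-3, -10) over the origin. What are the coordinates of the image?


Transformation: reflection
Original point: (-3, -10)
Rule for reflection through the origin: (x, y) -> (-x, -y)
Apply: (-3, -10) -> (3, 10)
(3, 10)


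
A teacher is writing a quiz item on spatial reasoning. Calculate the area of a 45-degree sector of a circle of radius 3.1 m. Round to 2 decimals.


Shape: circular sector
Radius r = 3.1 m, Angle = 45 degrees
Formula: A = (angle/360) * pi * r^2
r^2 = 9.61
Fraction of circle = 45/360
A = (45/360) * pi * 9.61
A = 1.20125 * pi
A = 3.77
3.77 m^2


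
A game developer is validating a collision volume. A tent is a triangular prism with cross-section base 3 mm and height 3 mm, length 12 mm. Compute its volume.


Shape: triangular prism
Triangle base = 3 mm, triangle height = 3 mm, prism length L = 12 mm
Formula: V = (1/2 * b * h_tri) * L
Cross-section area = 0.5 * 3 * 3 = 4.5
V = 4.5 * 12
V = 54
54 mm^3


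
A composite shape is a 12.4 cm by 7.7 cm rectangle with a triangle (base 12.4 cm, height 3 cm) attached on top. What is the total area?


Composite shape: rectangle + triangle
Rectangle area = 12.4 * 7.7 = 95.48
Triangle area = 0.5 * 12.4 * 3 = 18.6
Total = 95.48 + 18.6
Total = 114.08
114.08 cm^2


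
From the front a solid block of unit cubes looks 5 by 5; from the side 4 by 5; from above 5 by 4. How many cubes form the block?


Orthographic views of a solid rectangular block:
Front view 5 x 5 -> length = 5, height = 5
Side view 4 x 5 -> width = 4, height = 5 (consistent)
Top view 5 x 4 -> confirms length = 5, width = 4
The block is 5 x 4 x 5.
Total unit cubes = 5 * 4 * 5 = 100
100 unit cubes


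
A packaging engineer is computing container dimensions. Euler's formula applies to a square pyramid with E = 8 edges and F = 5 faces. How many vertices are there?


Polyhedron: square pyramid
Euler's formula for convex polyhedra: V - E + F = 2
Given: E = 8 edges and F = 5 faces
Solve for V:
V = 2 + E - F = 2 + 8 - 5 = 5
5 vertices


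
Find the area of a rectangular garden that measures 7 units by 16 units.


Shape: rectangle
Length l = 7 units, Width w = 16 units
Formula: A = l * w
A = 7 * 16
A = 112
112 units^2


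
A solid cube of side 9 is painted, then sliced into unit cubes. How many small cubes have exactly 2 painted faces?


Large cube: 9 x 9 x 9, cut into unit cubes.
n = 9, so n - 2 = 7
Cubes with 2 painted faces lie along the edges, excluding corners.
A cube has 12 edges; each contributes (n - 2) = 7 such cubes.
Count = 12 * 7 = 84
84 unit cubes


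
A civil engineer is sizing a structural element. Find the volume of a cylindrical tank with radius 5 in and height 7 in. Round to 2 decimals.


Shape: cylinder
Radius r = 5 in, Height h = 7 in
Formula: V = pi * r^2 * h
r^2 = 25
V = pi * 25 * 7
V = 175 * pi
V = 549.78
549.78 in^3


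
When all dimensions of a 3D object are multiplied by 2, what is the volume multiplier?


Linear scale factor k = 2
Rule: under a linear scaling by k, volumes scale by k^3.
k^3 = 2 * 2 * 2
k^3 = 4 * 2
k^3 = 8
Volume scales by a factor of 8.
8 (dimensionless)


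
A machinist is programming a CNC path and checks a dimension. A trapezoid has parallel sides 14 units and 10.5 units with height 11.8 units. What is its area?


Shape: trapezoid
Parallel sides a = 14 units, b = 10.5 units; Height h = 11.8 units
Formula: A = (a + b) * h / 2
a + b = 14 + 10.5 = 24.5
A = 24.5 * 11.8 / 2
A = 289.1 / 2
A = 144.55
144.55 units^2


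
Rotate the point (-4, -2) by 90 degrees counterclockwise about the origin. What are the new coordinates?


Transformation: rotation about the origin
Original point: (-4, -2)
Rule for 90 deg counterclockwise: (x, y) -> (-y, x)
Apply: (-4, -2) -> (2, -4)
(2, -4)


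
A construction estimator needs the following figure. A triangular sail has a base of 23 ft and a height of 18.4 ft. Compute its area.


Shape: triangle
Base b = 23 ft, Height h = 18.4 ft
Formula: A = (1/2) * b * h
A = 0.5 * 23 * 18.4
A = 0.5 * 423.2
A = 211.6
211.6 ft^2


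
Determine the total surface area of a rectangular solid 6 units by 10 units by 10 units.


Shape: rectangular prism
l = 6 units, w = 10 units, h = 10 units
Formula: SA = 2(lw + lh + wh)
lw = 60, lh = 60, wh = 100
lw + lh + wh = 220
SA = 2 * 220
SA = 440
440 units^2


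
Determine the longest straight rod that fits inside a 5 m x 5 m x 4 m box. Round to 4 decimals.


Shape: rectangular box (space diagonal)
l = 5 m, w = 5 m, h = 4 m
Visualize: the diagonal of the base, then a right triangle with that diagonal and the height.
Formula: d = sqrt(l^2 + w^2 + h^2)
l^2 + w^2 + h^2 = 25 + 25 + 16 = 66
d = sqrt(66)
d = 8.124
8.124 m


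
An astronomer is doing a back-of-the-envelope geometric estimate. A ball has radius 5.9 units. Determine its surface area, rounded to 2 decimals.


Shape: sphere
Radius r = 5.9 units
Formula: SA = 4 * pi * r^2
r^2 = 34.81
SA = 4 * pi * 34.81
SA = 139.24 * pi
SA = 437.44
437.44 units^2


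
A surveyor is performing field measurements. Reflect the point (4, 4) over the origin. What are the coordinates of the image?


Transformation: reflection
Original point: (4, 4)
Rule for reflection through the origin: (x, y) -> (-x, -y)
Apply: (4, 4) -> (-4, -4)
(-4, -4)


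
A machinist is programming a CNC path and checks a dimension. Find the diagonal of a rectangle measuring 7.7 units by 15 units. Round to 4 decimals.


Shape: rectangle (diagonal via Pythagoras)
Sides: 7.7 units and 15 units
Formula: d = sqrt(l^2 + w^2)
l^2 = 59.29, w^2 = 225
l^2 + w^2 = 284.29
d = sqrt(284.29)
d = 16.8609
16.8609 units


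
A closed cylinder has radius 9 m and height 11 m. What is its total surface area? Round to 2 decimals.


Shape: closed cylinder
Radius r = 9 m, Height h = 11 m
Formula: SA = 2*pi*r^2 + 2*pi*r*h = 2*pi*r*(r + h)
r + h = 20
2 * r * (r + h) = 2 * 9 * 20 = 360
SA = 360 * pi
SA = 1130.97
1130.97 m^2


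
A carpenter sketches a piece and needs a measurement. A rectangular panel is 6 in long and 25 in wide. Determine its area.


Shape: rectangle
Length l = 6 in, Width w = 25 in
Formula: A = l * w
A = 6 * 25
A = 150
150 in^2


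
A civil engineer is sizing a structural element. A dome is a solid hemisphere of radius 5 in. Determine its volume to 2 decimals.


Shape: hemisphere (half of a sphere)
Radius r = 5 in
Formula: V = (1/2) * (4/3) * pi * r^3 = (2/3) * pi * r^3
r^3 = 125
(2/3) * 125 = 83.333333
V = 83.333333 * pi
V = 261.8
261.8 in^3


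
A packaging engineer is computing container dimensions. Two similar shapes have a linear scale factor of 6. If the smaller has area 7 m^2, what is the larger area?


Linear scale factor k = 6
Original area = 7 m^2
Rule: under a linear scaling by k, areas scale by k^2.
k^2 = 6^2 = 36
New area = 7 * 36
New area = 252
252 m^2


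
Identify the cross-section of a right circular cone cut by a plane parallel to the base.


Solid: right circular cone
Cutting plane: parallel to the base
Visualize the intersection of the plane with the solid's surface.
The boundary of the cut region is a circle.
circle


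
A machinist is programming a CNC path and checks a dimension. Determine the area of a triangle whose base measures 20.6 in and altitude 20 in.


Shape: triangle
Base b = 20.6 in, Height h = 20 in
Formula: A = (1/2) * b * h
A = 0.5 * 20.6 * 20
A = 0.5 * 412
A = 206
206 in^2


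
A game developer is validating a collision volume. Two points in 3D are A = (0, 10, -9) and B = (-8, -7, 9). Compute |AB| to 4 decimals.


3D distance between two points
P1 = (0, 10, -9), P2 = (-8, -7, 9)
Formula: d = sqrt((x2-x1)^2 + (y2-y1)^2 + (z2-z1)^2)
dx = -8 - 0 = -8
dy = -7 - 10 = -17
dz = 9 - -9 = 18
dx^2 + dy^2 + dz^2 = 64 + 289 + 324 = 677
d = sqrt(677)
d = 26.0192
26.0192 units


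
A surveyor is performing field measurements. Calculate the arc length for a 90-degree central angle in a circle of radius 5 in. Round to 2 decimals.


Shape: circular arc
Radius r = 5 in, Angle = 90 degrees
Formula: L = (angle/360) * 2 * pi * r
2 * pi * r = 10 * pi
L = (90/360) * 10 * pi
L = 2.5 * pi
L = 7.85
7.85 in


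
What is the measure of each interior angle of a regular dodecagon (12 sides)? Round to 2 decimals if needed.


Shape: regular dodecagon (12 sides)
Formula: interior angle = (n - 2) * 180 / n
(n - 2) = 10
(n - 2) * 180 = 1800
angle = 1800 / 12
angle = 150
150 degrees


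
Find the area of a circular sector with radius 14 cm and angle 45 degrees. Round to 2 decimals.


Shape: circular sector
Radius r = 14 cm, Angle = 45 degrees
Formula: A = (angle/360) * pi * r^2
r^2 = 196
Fraction of circle = 45/360
A = (45/360) * pi * 196
A = 24.5 * pi
A = 76.97
76.97 cm^2


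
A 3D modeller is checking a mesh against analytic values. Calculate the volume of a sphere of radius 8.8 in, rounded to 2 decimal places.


Shape: sphere
Radius r = 8.8 in
Formula: V = (4/3) * pi * r^3
r^3 = 681.472
(4/3) * 681.472 = 908.629333
V = 908.629333 * pi
V = 2854.54
2854.54 in^3


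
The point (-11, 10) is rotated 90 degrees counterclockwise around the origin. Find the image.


Transformation: rotation about the origin
Original point: (-11, 10)
Rule for 90 deg counterclockwise: (x, y) -> (-y, x)
Apply: (-11, 10) -> (-10, -11)
(-10, -11)


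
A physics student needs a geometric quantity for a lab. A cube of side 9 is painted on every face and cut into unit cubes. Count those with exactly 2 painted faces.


Large cube: 9 x 9 x 9, cut into unit cubes.
n = 9, so n - 2 = 7
Cubes with 2 painted faces lie along the edges, excluding corners.
A cube has 12 edges; each contributes (n - 2) = 7 such cubes.
Count = 12 * 7 = 84
84 unit cubes


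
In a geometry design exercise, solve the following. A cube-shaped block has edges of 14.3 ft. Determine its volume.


Shape: cube
Side s = 14.3 ft
Formula: V = s^3
V = 14.3 * 14.3 * 14.3
V = 204.49 * 14.3
V = 2924.207
2924.207 ft^3


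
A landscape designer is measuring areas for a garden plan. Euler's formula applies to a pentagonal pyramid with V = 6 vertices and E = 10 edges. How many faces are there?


Polyhedron: pentagonal pyramid
Euler's formula for convex polyhedra: V - E + F = 2
Given: V = 6 vertices and E = 10 edges
Solve for F:
F = 2 + E - V = 2 + 10 - 6 = 6
6 faces


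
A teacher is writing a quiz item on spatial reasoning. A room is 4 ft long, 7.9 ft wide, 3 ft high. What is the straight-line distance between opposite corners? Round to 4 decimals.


Shape: rectangular box (space diagonal)
l = 4 ft, w = 7.9 ft, h = 3 ft
Visualize: the diagonal of the base, then a right triangle with that diagonal and the height.
Formula: d = sqrt(l^2 + w^2 + h^2)
l^2 + w^2 + h^2 = 16 + 62.41 + 9 = 87.41
d = sqrt(87.41)
d = 9.3493
9.3493 ft


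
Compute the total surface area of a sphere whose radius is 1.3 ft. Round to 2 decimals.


Shape: sphere
Radius r = 1.3 ft
Formula: SA = 4 * pi * r^2
r^2 = 1.69
SA = 4 * pi * 1.69
SA = 6.76 * pi
SA = 21.24
21.24 ft^2


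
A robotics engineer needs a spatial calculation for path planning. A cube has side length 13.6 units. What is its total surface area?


Shape: cube
Side s = 13.6 units
A cube has 6 square faces.
Formula: SA = 6 * s^2
s^2 = 184.96
SA = 6 * 184.96
SA = 1109.76
1109.76 units^2


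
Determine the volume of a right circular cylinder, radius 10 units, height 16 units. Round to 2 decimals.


Shape: cylinder
Radius r = 10 units, Height h = 16 units
Formula: V = pi * r^2 * h
r^2 = 100
V = pi * 100 * 16
V = 1600 * pi
V = 5026.55
5026.55 units^3


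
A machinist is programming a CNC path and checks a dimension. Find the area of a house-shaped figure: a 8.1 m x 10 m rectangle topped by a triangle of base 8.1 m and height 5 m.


Composite shape: rectangle + triangle
Rectangle area = 8.1 * 10 = 81
Triangle area = 0.5 * 8.1 * 5 = 20.25
Total = 81 + 20.25
Total = 101.25
101.25 m^2


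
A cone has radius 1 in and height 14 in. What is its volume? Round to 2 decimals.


Shape: cone
Radius r = 1 in, Height h = 14 in
Formula: V = (1/3) * pi * r^2 * h
r^2 = 1
pi * r^2 * h = pi * 1 * 14 = 14 * pi
V = 14 * pi / 3
V = 14.66
14.66 in^3


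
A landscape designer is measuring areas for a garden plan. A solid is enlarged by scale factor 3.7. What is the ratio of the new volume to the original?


Linear scale factor k = 3.7
Rule: under a linear scaling by k, volumes scale by k^3.
k^3 = 3.7 * 3.7 * 3.7
k^3 = 13.69 * 3.7
k^3 = 50.653
Volume scales by a factor of 50.653.
50.653 (dimensionless)


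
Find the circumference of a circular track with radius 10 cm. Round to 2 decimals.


Shape: circle
Radius r = 10 cm
Formula: C = 2 * pi * r
C = 2 * pi * 10
C = 20 * pi
C = 62.83
62.83 cm


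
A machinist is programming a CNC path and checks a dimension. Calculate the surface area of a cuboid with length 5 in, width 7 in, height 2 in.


Shape: rectangular prism
l = 5 in, w = 7 in, h = 2 in
Formula: SA = 2(lw + lh + wh)
lw = 35, lh = 10, wh = 14
lw + lh + wh = 59
SA = 2 * 59
SA = 118
118 in^2


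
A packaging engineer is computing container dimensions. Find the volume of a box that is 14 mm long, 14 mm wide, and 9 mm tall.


Shape: rectangular prism
l = 14 mm, w = 14 mm, h = 9 mm
Formula: V = l * w * h
V = 14 * 14 * 9
V = 196 * 9
V = 1764
1764 mm^3


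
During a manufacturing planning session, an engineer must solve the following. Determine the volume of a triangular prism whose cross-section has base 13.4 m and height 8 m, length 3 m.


Shape: triangular prism
Triangle base = 13.4 m, triangle height = 8 m, prism length L = 3 m
Formula: V = (1/2 * b * h_tri) * L
Cross-section area = 0.5 * 13.4 * 8 = 53.6
V = 53.6 * 3
V = 160.8
160.8 m^3


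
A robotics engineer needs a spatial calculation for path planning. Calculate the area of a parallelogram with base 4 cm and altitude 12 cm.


Shape: parallelogram
Base b = 4 cm, Height h = 12 cm
Formula: A = b * h
A = 4 * 12
A = 48
48 cm^2


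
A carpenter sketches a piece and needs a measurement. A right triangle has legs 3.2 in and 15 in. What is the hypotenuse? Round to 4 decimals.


Shape: right triangle
Legs a = 3.2 in, b = 15 in
Formula: c = sqrt(a^2 + b^2)
a^2 = 10.24, b^2 = 225
a^2 + b^2 = 235.24
c = sqrt(235.24)
c = 15.3375
15.3375 in


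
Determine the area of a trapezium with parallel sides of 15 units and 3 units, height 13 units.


Shape: trapezoid
Parallel sides a = 15 units, b = 3 units; Height h = 13 units
Formula: A = (a + b) * h / 2
a + b = 15 + 3 = 18
A = 18 * 13 / 2
A = 234 / 2
A = 117
117 units^2


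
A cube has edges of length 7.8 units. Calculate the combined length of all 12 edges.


Shape: cube
Side s = 7.8 units
A cube has 12 edges, all equal.
Formula: total edge length = 12 * s
Total = 12 * 7.8
Total = 93.6
93.6 units


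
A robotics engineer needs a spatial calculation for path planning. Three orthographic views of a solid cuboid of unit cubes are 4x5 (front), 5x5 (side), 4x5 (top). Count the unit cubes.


Orthographic views of a solid rectangular block:
Front view 4 x 5 -> length = 4, height = 5
Side view 5 x 5 -> width = 5, height = 5 (consistent)
Top view 4 x 5 -> confirms length = 4, width = 5
The block is 4 x 5 x 5.
Total unit cubes = 4 * 5 * 5 = 100
100 unit cubes


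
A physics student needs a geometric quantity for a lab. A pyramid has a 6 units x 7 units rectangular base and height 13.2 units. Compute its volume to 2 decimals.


Shape: rectangular pyramid
Base: 6 units x 7 units, Height h = 13.2 units
Formula: V = (1/3) * base_area * h
base_area = 6 * 7 = 42
base_area * h = 42 * 13.2 = 554.4
V = 554.4 / 3
V = 184.8
184.8 units^3


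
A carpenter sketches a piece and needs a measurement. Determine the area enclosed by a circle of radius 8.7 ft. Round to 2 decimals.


Shape: circle
Radius r = 8.7 ft
Formula: A = pi * r^2
r^2 = 8.7^2 = 75.69
A = pi * 75.69
A = 237.79
237.79 ft^2


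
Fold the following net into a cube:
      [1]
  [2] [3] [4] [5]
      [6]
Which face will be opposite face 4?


Net: cross layout. Take square 3 as the base (bottom).
Fold the four squares in the horizontal row up around 3: 2 -> left, 4 -> right, 5 wraps to the top.
Fold 1 and 6 up from 3: 1 -> back, 6 -> front.
Opposite pairs are therefore: (1, 6), (2, 4), (3, 5).
Face 4 is opposite face 2.
face 2


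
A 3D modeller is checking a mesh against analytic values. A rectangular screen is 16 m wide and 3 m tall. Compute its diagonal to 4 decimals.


Shape: rectangle (diagonal via Pythagoras)
Sides: 16 m and 3 m
Formula: d = sqrt(l^2 + w^2)
l^2 = 256, w^2 = 9
l^2 + w^2 = 265
d = sqrt(265)
d = 16.2788
16.2788 m


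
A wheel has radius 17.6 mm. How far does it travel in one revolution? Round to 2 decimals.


Shape: circle
Radius r = 17.6 mm
Formula: C = 2 * pi * r
C = 2 * pi * 17.6
C = 35.2 * pi
C = 110.58
110.58 mm


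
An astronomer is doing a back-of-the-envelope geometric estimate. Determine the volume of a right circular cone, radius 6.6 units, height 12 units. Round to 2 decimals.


Shape: cone
Radius r = 6.6 units, Height h = 12 units
Formula: V = (1/3) * pi * r^2 * h
r^2 = 43.56
pi * r^2 * h = pi * 43.56 * 12 = 522.72 * pi
V = 522.72 * pi / 3
V = 547.39
547.39 units^3


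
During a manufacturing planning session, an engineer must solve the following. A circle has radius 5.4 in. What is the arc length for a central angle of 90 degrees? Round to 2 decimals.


Shape: circular arc
Radius r = 5.4 in, Angle = 90 degrees
Formula: L = (angle/360) * 2 * pi * r
2 * pi * r = 10.8 * pi
L = (90/360) * 10.8 * pi
L = 2.7 * pi
L = 8.48
8.48 in


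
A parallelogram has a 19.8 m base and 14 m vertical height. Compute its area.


Shape: parallelogram
Base b = 19.8 m, Height h = 14 m
Formula: A = b * h
A = 19.8 * 14
A = 277.2
277.2 m^2


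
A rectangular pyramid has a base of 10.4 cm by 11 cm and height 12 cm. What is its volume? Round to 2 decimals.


Shape: rectangular pyramid
Base: 10.4 cm x 11 cm, Height h = 12 cm
Formula: V = (1/3) * base_area * h
base_area = 10.4 * 11 = 114.4
base_area * h = 114.4 * 12 = 1372.8
V = 1372.8 / 3
V = 457.6
457.6 cm^3


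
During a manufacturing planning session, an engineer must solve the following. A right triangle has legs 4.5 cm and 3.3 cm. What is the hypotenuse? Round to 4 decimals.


Shape: right triangle
Legs a = 4.5 cm, b = 3.3 cm
Formula: c = sqrt(a^2 + b^2)
a^2 = 20.25, b^2 = 10.89
a^2 + b^2 = 31.14
c = sqrt(31.14)
c = 5.5803
5.5803 cm


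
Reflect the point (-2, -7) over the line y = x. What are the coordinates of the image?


Transformation: reflection
Original point: (-2, -7)
Rule for reflection over y = x: (x, y) -> (y, x)
Apply: (-2, -7) -> (-7, -2)
(-7, -2)


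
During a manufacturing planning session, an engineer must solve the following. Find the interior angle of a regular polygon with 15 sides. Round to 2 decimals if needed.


Shape: regular pentadecagon (15 sides)
Formula: interior angle = (n - 2) * 180 / n
(n - 2) = 13
(n - 2) * 180 = 2340
angle = 2340 / 15
angle = 156
156 degrees


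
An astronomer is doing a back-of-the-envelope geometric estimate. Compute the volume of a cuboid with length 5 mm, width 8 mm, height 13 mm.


Shape: rectangular prism
l = 5 mm, w = 8 mm, h = 13 mm
Formula: V = l * w * h
V = 5 * 8 * 13
V = 40 * 13
V = 520
520 mm^3


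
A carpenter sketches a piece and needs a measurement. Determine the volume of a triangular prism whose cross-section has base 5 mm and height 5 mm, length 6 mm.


Shape: triangular prism
Triangle base = 5 mm, triangle height = 5 mm, prism length L = 6 mm
Formula: V = (1/2 * b * h_tri) * L
Cross-section area = 0.5 * 5 * 5 = 12.5
V = 12.5 * 6
V = 75
75 mm^3


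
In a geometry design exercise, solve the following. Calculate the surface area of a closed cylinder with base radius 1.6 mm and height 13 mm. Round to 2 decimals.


Shape: closed cylinder
Radius r = 1.6 mm, Height h = 13 mm
Formula: SA = 2*pi*r^2 + 2*pi*r*h = 2*pi*r*(r + h)
r + h = 14.6
2 * r * (r + h) = 2 * 1.6 * 14.6 = 46.72
SA = 46.72 * pi
SA = 146.78
146.78 mm^2


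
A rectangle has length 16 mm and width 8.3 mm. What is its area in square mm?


Shape: rectangle
Length l = 16 mm, Width w = 8.3 mm
Formula: A = l * w
A = 16 * 8.3
A = 132.8
132.8 mm^2


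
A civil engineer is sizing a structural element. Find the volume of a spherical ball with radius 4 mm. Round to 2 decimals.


Shape: sphere
Radius r = 4 mm
Formula: V = (4/3) * pi * r^3
r^3 = 64
(4/3) * 64 = 85.333333
V = 85.333333 * pi
V = 268.08
268.08 mm^3


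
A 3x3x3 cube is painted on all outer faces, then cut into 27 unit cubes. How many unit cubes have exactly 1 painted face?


Large cube: 3 x 3 x 3, cut into unit cubes.
n = 3, so n - 2 = 1
Cubes with 1 painted face lie in the interior of each face.
A cube has 6 faces; each contributes (n - 2)^2 = 1 such cubes.
Count = 6 * 1 = 6
6 unit cubes


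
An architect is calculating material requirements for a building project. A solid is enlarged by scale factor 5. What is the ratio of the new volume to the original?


Linear scale factor k = 5
Rule: under a linear scaling by k, volumes scale by k^3.
k^3 = 5 * 5 * 5
k^3 = 25 * 5
k^3 = 125
Volume scales by a factor of 125.
125 (dimensionless)


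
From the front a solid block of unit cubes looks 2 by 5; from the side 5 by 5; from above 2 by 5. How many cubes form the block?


Orthographic views of a solid rectangular block:
Front view 2 x 5 -> length = 2, height = 5
Side view 5 x 5 -> width = 5, height = 5 (consistent)
Top view 2 x 5 -> confirms length = 2, width = 5
The block is 2 x 5 x 5.
Total unit cubes = 2 * 5 * 5 = 50
50 unit cubes


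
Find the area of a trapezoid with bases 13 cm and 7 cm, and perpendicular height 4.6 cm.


Shape: trapezoid
Parallel sides a = 13 cm, b = 7 cm; Height h = 4.6 cm
Formula: A = (a + b) * h / 2
a + b = 13 + 7 = 20
A = 20 * 4.6 / 2
A = 92 / 2
A = 46
46 cm^2


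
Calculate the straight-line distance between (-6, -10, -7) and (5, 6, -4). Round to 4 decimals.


3D distance between two points
P1 = (-6, -10, -7), P2 = (5, 6, -4)
Formula: d = sqrt((x2-x1)^2 + (y2-y1)^2 + (z2-z1)^2)
dx = 5 - -6 = 11
dy = 6 - -10 = 16
dz = -4 - -7 = 3
dx^2 + dy^2 + dz^2 = 121 + 256 + 9 = 386
d = sqrt(386)
d = 19.6469
19.6469 units


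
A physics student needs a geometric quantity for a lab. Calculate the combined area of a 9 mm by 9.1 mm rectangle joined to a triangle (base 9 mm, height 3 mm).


Composite shape: rectangle + triangle
Rectangle area = 9 * 9.1 = 81.9
Triangle area = 0.5 * 9 * 3 = 13.5
Total = 81.9 + 13.5
Total = 95.4
95.4 mm^2


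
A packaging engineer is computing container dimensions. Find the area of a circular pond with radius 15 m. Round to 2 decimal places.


Shape: circle
Radius r = 15 m
Formula: A = pi * r^2
r^2 = 15^2 = 225
A = pi * 225
A = 706.86
706.86 m^2


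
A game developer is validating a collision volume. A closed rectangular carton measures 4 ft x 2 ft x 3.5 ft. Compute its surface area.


Shape: rectangular prism
l = 4 ft, w = 2 ft, h = 3.5 ft
Formula: SA = 2(lw + lh + wh)
lw = 8, lh = 14, wh = 7
lw + lh + wh = 29
SA = 2 * 29
SA = 58
58 ft^2


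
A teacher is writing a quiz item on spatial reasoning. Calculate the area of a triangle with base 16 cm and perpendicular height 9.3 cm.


Shape: triangle
Base b = 16 cm, Height h = 9.3 cm
Formula: A = (1/2) * b * h
A = 0.5 * 16 * 9.3
A = 0.5 * 148.8
A = 74.4
74.4 cm^2


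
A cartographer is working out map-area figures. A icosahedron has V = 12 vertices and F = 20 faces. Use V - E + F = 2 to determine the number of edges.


Polyhedron: icosahedron
Euler's formula for convex polyhedra: V - E + F = 2
Given: V = 12 vertices and F = 20 faces
Solve for E:
E = V + F - 2 = 12 + 20 - 2 = 30
30 edges


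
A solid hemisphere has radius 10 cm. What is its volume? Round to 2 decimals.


Shape: hemisphere (half of a sphere)
Radius r = 10 cm
Formula: V = (1/2) * (4/3) * pi * r^3 = (2/3) * pi * r^3
r^3 = 1000
(2/3) * 1000 = 666.666667
V = 666.666667 * pi
V = 2094.4
2094.4 cm^3


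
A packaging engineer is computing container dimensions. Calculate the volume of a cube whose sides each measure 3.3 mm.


Shape: cube
Side s = 3.3 mm
Formula: V = s^3
V = 3.3 * 3.3 * 3.3
V = 10.89 * 3.3
V = 35.937
35.937 mm^3


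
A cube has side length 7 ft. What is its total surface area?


Shape: cube
Side s = 7 ft
A cube has 6 square faces.
Formula: SA = 6 * s^2
s^2 = 49
SA = 6 * 49
SA = 294
294 ft^2


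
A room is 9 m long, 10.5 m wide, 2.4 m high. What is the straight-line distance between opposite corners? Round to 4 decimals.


Shape: rectangular box (space diagonal)
l = 9 m, w = 10.5 m, h = 2.4 m
Visualize: the diagonal of the base, then a right triangle with that diagonal and the height.
Formula: d = sqrt(l^2 + w^2 + h^2)
l^2 + w^2 + h^2 = 81 + 110.25 + 5.76 = 197.01
d = sqrt(197.01)
d = 14.036
14.036 m


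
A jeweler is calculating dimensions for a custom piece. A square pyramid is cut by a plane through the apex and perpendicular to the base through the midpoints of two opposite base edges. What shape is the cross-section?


Solid: square pyramid
Cutting plane: through the apex and perpendicular to the base through the midpoints of two opposite base edges
Visualize the intersection of the plane with the solid's surface.
The boundary of the cut region is a isosceles triangle.
isosceles triangle


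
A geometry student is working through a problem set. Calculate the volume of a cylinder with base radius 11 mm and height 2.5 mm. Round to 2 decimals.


Shape: cylinder
Radius r = 11 mm, Height h = 2.5 mm
Formula: V = pi * r^2 * h
r^2 = 121
V = pi * 121 * 2.5
V = 302.5 * pi
V = 950.33
950.33 mm^3


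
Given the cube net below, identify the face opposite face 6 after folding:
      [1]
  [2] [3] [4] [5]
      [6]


Net: cross layout. Take square 3 as the base (bottom).
Fold the four squares in the horizontal row up around 3: 2 -> left, 4 -> right, 5 wraps to the top.
Fold 1 and 6 up from 3: 1 -> back, 6 -> front.
Opposite pairs are therefore: (1, 6), (2, 4), (3, 5).
Face 6 is opposite face 1.
face 1


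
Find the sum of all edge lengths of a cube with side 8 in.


Shape: cube
Side s = 8 in
A cube has 12 edges, all equal.
Formula: total edge length = 12 * s
Total = 12 * 8
Total = 96
96 in


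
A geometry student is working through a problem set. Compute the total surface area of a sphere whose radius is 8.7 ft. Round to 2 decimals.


Shape: sphere
Radius r = 8.7 ft
Formula: SA = 4 * pi * r^2
r^2 = 75.69
SA = 4 * pi * 75.69
SA = 302.76 * pi
SA = 951.15
951.15 ft^2


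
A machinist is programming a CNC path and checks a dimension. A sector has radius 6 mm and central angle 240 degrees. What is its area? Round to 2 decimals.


Shape: circular sector
Radius r = 6 mm, Angle = 240 degrees
Formula: A = (angle/360) * pi * r^2
r^2 = 36
Fraction of circle = 240/360
A = (240/360) * pi * 36
A = 24 * pi
A = 75.4
75.4 mm^2


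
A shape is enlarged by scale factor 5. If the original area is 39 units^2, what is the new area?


Linear scale factor k = 5
Original area = 39 units^2
Rule: under a linear scaling by k, areas scale by k^2.
k^2 = 5^2 = 25
New area = 39 * 25
New area = 975
975 units^2


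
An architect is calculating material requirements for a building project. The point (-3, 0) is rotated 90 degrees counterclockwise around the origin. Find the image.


Transformation: rotation about the origin
Original point: (-3, 0)
Rule for 90 deg counterclockwise: (x, y) -> (-y, x)
Apply: (-3, 0) -> (0, -3)
(0, -3)


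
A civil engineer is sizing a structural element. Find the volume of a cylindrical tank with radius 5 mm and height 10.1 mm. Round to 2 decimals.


Shape: cylinder
Radius r = 5 mm, Height h = 10.1 mm
Formula: V = pi * r^2 * h
r^2 = 25
V = pi * 25 * 10.1
V = 252.5 * pi
V = 793.25
793.25 mm^3


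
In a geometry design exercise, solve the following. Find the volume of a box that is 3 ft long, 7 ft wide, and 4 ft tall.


Shape: rectangular prism
l = 3 ft, w = 7 ft, h = 4 ft
Formula: V = l * w * h
V = 3 * 7 * 4
V = 21 * 4
V = 84
84 ft^3


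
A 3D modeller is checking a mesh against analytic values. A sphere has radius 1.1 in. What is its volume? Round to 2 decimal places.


Shape: sphere
Radius r = 1.1 in
Formula: V = (4/3) * pi * r^3
r^3 = 1.331
(4/3) * 1.331 = 1.774667
V = 1.774667 * pi
V = 5.58
5.58 in^3


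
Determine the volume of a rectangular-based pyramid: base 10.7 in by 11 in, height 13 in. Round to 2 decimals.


Shape: rectangular pyramid
Base: 10.7 in x 11 in, Height h = 13 in
Formula: V = (1/3) * base_area * h
base_area = 10.7 * 11 = 117.7
base_area * h = 117.7 * 13 = 1530.1
V = 1530.1 / 3
V = 510.03
510.03 in^3


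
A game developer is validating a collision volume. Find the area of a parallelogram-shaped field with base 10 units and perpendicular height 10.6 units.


Shape: parallelogram
Base b = 10 units, Height h = 10.6 units
Formula: A = b * h
A = 10 * 10.6
A = 106
106 units^2


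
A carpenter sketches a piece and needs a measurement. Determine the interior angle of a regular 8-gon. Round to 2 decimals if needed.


Shape: regular octagon (8 sides)
Formula: interior angle = (n - 2) * 180 / n
(n - 2) = 6
(n - 2) * 180 = 1080
angle = 1080 / 8
angle = 135
135 degrees


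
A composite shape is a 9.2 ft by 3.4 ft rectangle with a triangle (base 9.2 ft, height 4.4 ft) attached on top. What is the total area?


Composite shape: rectangle + triangle
Rectangle area = 9.2 * 3.4 = 31.28
Triangle area = 0.5 * 9.2 * 4.4 = 20.24
Total = 31.28 + 20.24
Total = 51.52
51.52 ft^2


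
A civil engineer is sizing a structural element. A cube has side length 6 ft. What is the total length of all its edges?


Shape: cube
Side s = 6 ft
A cube has 12 edges, all equal.
Formula: total edge length = 12 * s
Total = 12 * 6
Total = 72
72 ft


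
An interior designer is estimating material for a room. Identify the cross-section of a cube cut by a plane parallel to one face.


Solid: cube
Cutting plane: parallel to one face
Visualize the intersection of the plane with the solid's surface.
The boundary of the cut region is a square.
square


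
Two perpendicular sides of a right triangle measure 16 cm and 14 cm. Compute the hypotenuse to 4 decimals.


Shape: right triangle
Legs a = 16 cm, b = 14 cm
Formula: c = sqrt(a^2 + b^2)
a^2 = 256, b^2 = 196
a^2 + b^2 = 452
c = sqrt(452)
c = 21.2603
21.2603 cm


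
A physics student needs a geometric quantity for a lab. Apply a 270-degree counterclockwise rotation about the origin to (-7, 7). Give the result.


Transformation: rotation about the origin
Original point: (-7, 7)
Rule for 270 deg counterclockwise: (x, y) -> (y, -x)
Apply: (-7, 7) -> (7, 7)
(7, 7)


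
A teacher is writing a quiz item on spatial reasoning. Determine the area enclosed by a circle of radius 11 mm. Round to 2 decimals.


Shape: circle
Radius r = 11 mm
Formula: A = pi * r^2
r^2 = 11^2 = 121
A = pi * 121
A = 380.13
380.13 mm^2


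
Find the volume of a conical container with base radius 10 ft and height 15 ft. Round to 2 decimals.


Shape: cone
Radius r = 10 ft, Height h = 15 ft
Formula: V = (1/3) * pi * r^2 * h
r^2 = 100
pi * r^2 * h = pi * 100 * 15 = 1500 * pi
V = 1500 * pi / 3
V = 1570.8
1570.8 ft^3
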